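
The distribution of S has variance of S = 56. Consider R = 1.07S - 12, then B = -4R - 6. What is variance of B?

variance of R = 1.07²·56 = 64.1144.
variance of B = (-4)²·64.1144 = 1025.8304.

variance of B = 1025.8304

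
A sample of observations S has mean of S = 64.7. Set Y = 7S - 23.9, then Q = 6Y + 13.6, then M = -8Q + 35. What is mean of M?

mean of Y = 7·64.7 + (-23.9) = 429.
mean of Q = 6·429 + 13.6 = 2587.6.
mean of M = (-8)·2587.6 + 35 = -20665.8.

mean of M = -20665.8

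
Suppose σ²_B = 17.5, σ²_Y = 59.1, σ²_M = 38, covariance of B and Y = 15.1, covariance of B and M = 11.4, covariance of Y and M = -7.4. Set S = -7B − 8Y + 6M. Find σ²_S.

σ²_S = 7451.9

σ²_S = a²·σ²_B + b²·σ²_Y + c²·σ²_M + 2ab·covariance of B and Y + 2ac·covariance of B and M + 2bc·covariance of Y and M, with a = -7, b = -8, c = 6.
= 857.5 + 3782.4 + 1368 + 1691.2 + (-957.6) + 710.4
= 7451.9.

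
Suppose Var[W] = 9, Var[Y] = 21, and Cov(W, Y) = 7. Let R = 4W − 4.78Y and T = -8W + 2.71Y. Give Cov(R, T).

Cov(R, T) = -216.4698

By bilinearity, Cov(R, T) = ac·Var[W] + bd·Var[Y] + (ad+bc)·Cov(W, Y), with a=4, b=-4.78, c=-8, d=2.71.
ac·Var[W] = 4·(-8)·9 = -288
bd·Var[Y] = (-4.78)·2.71·21 = -272.0298
(ad+bc)·Cov(W, Y) = (49.08)·7 = 343.56
Cov(R, T) = -288 + (-272.0298) + 343.56 = -216.4698.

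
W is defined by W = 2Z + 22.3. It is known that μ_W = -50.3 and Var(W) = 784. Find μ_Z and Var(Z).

μ_Z = -36.3, Var(Z) = 196

From W = 2Z + 22.3: μ_W = a·μ_Z + b, so μ_Z = (μ_W − b)/a = (-50.3 − 22.3)/2 = -36.3.
Var(W) = a²·Var(Z), so Var(Z) = 784/2² = 196.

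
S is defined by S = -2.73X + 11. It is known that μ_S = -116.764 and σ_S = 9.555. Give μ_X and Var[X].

From S = -2.73X + 11: μ_S = a·μ_X + b, so μ_X = (μ_S − b)/a = (-116.764 − 11)/(-2.73) = 46.8.
Var[S] = 9.555² = 91.298025.
Var[S] = a²·Var[X], so Var[X] = 91.298025/(-2.73)² = 12.25.

μ_X = 46.8, Var[X] = 12.25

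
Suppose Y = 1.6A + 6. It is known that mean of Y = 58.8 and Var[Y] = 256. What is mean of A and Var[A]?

From Y = 1.6A + 6: mean of Y = a·mean of A + b, so mean of A = (mean of Y − b)/a = (58.8 − 6)/1.6 = 33.
Var[Y] = a²·Var[A], so Var[A] = 256/1.6² = 100.

mean of A = 33, Var[A] = 100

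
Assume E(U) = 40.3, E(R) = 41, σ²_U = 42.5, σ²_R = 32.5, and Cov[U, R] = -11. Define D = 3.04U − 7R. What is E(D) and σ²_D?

E(D) = 3.04·E(U) + (-7)·E(R) = 3.04·40.3 + (-7)·41 = -164.488.
σ²_D = a²·σ²_U + b²·σ²_R + 2ab·Cov[U, R] with a = 3.04, b = -7.
= 3.04²·42.5 + (-7)²·32.5 + 2·3.04·(-7)·(-11)
= 392.768 + 1592.5 + 468.16 = 2453.428.

E(D) = -164.488, σ²_D = 2453.428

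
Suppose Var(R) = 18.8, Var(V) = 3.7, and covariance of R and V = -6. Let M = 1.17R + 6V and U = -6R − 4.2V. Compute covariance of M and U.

covariance of M and U = 20.268

By bilinearity, covariance of M and U = ac·Var(R) + bd·Var(V) + (ad+bc)·covariance of R and V, with a=1.17, b=6, c=-6, d=-4.2.
ac·Var(R) = 1.17·(-6)·18.8 = -131.976
bd·Var(V) = 6·(-4.2)·3.7 = -93.24
(ad+bc)·covariance of R and V = (-40.914)·(-6) = 245.484
covariance of M and U = -131.976 + (-93.24) + 245.484 = 20.268.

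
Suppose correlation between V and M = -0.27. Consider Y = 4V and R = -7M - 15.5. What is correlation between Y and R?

correlation between Y and R = 0.27

Linear rescalings preserve |correlation|; the slopes 4 and -7 have opposite signs, so the correlation flips sign: correlation between Y and R = −correlation between V and M = 0.27.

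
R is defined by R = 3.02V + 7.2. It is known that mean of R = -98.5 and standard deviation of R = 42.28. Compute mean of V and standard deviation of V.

From R = 3.02V + 7.2: mean of R = a·mean of V + b, so mean of V = (mean of R − b)/a = (-98.5 − 7.2)/3.02 = -35.
standard deviation of R = |a|·standard deviation of V, so standard deviation of V = 42.28/|3.02| = 14.

mean of V = -35, standard deviation of V = 14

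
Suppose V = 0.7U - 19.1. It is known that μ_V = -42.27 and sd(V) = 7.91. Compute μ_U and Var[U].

From V = 0.7U - 19.1: μ_V = a·μ_U + b, so μ_U = (μ_V − b)/a = (-42.27 − (-19.1))/0.7 = -33.1.
Var[V] = 7.91² = 62.5681.
Var[V] = a²·Var[U], so Var[U] = 62.5681/0.7² = 127.69.

μ_U = -33.1, Var[U] = 127.69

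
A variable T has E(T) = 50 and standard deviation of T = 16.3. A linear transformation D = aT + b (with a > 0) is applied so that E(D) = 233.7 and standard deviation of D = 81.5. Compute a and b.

standard deviation of D = a·standard deviation of T (a > 0), so a = 81.5/16.3 = 5.
E(D) = a·E(T) + b, so b = 233.7 − 5·50 = -16.3.

a = 5, b = -16.3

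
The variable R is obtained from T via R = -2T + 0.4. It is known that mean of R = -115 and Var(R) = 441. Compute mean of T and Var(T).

From R = -2T + 0.4: mean of R = a·mean of T + b, so mean of T = (mean of R − b)/a = (-115 − 0.4)/(-2) = 57.7.
Var(R) = a²·Var(T), so Var(T) = 441/(-2)² = 110.25.

mean of T = 57.7, Var(T) = 110.25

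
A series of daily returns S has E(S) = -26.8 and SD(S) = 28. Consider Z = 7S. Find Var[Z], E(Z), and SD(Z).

Var[Z] = 38416, E(Z) = -187.6, SD(Z) = 196

Z = 7S is linear with a = 7, b = 0.
Var[S] = 28² = 784.
Var[Z] = a²·Var[S] = 7²·784 = 38416.
E(Z) = a·E(S) + b = 7·(-26.8) = -187.6.
SD(Z) = |a|·SD(S) = |7|·28 = 196.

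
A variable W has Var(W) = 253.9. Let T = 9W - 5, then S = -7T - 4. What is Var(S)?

Var(S) = 1007729.1

Var(T) = 9²·253.9 = 20565.9.
Var(S) = (-7)²·20565.9 = 1007729.1.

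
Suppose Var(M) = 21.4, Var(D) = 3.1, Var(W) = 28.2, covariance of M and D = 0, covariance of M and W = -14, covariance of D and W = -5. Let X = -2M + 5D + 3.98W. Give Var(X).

Var(X) = 633.67928

Var(X) = a²·Var(M) + b²·Var(D) + c²·Var(W) + 2ab·covariance of M and D + 2ac·covariance of M and W + 2bc·covariance of D and W, with a = -2, b = 5, c = 3.98.
= 85.6 + 77.5 + 446.69928 + 0 + 222.88 + (-199)
= 633.67928.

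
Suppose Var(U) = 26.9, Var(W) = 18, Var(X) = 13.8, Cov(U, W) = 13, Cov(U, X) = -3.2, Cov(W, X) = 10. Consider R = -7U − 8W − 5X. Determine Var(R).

Var(R) = a²·Var(U) + b²·Var(W) + c²·Var(X) + 2ab·Cov(U, W) + 2ac·Cov(U, X) + 2bc·Cov(W, X), with a = -7, b = -8, c = -5.
= 1318.1 + 1152 + 345 + 1456 + (-224) + 800
= 4847.1.

Var(R) = 4847.1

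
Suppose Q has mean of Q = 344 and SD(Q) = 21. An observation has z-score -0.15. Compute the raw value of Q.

Q = mean of Q + z·SD(Q) = 344 + (-0.15)·21 = 340.85.

Q = 340.85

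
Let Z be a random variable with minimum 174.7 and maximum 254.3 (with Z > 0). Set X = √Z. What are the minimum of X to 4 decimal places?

min(X) = 13.2174

√Z is increasing on this domain, so min(X) comes from min(Z) = 174.7: min(X) = √(174.7) ≈ 13.2174.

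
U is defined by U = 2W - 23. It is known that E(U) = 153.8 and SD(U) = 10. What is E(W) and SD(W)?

E(W) = 88.4, SD(W) = 5

From U = 2W - 23: E(U) = a·E(W) + b, so E(W) = (E(U) − b)/a = (153.8 − (-23))/2 = 88.4.
SD(U) = |a|·SD(W), so SD(W) = 10/|2| = 5.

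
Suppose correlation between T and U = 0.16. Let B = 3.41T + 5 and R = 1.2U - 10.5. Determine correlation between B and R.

correlation between B and R = 0.16

Linear rescalings preserve correlation up to sign; here the slopes 3.41 and 1.2 have the same sign, so correlation between B and R = correlation between T and U = 0.16.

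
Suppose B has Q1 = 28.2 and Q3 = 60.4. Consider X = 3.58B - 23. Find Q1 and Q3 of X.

Q1(X) = 77.956, Q3(X) = 193.232

a = 3.58 > 0: Q1(X) = a·Q1(B)+b = 77.956, Q3(X) = a·Q3(B)+b = 193.232.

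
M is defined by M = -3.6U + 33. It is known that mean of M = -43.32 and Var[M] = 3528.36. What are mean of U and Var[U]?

mean of U = 21.2, Var[U] = 272.25

From M = -3.6U + 33: mean of M = a·mean of U + b, so mean of U = (mean of M − b)/a = (-43.32 − 33)/(-3.6) = 21.2.
Var[M] = a²·Var[U], so Var[U] = 3528.36/(-3.6)² = 272.25.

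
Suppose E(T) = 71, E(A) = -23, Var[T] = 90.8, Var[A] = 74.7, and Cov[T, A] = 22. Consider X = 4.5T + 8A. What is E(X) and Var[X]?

E(X) = 135.5, Var[X] = 8203.5

E(X) = 4.5·E(T) + 8·E(A) = 4.5·71 + 8·(-23) = 135.5.
Var[X] = a²·Var[T] + b²·Var[A] + 2ab·Cov[T, A] with a = 4.5, b = 8.
= 4.5²·90.8 + 8²·74.7 + 2·4.5·8·22
= 1838.7 + 4780.8 + 1584 = 8203.5.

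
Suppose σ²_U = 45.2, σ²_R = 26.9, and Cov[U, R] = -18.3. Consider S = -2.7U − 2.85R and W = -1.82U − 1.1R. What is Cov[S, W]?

By bilinearity, Cov[S, W] = ac·σ²_U + bd·σ²_R + (ad+bc)·Cov[U, R], with a=-2.7, b=-2.85, c=-1.82, d=-1.1.
ac·σ²_U = (-2.7)·(-1.82)·45.2 = 222.1128
bd·σ²_R = (-2.85)·(-1.1)·26.9 = 84.3315
(ad+bc)·Cov[U, R] = (8.157)·(-18.3) = -149.2731
Cov[S, W] = 222.1128 + 84.3315 + (-149.2731) = 157.1712.

Cov[S, W] = 157.1712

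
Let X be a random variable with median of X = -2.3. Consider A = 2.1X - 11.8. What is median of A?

A linear map preserves order up to sign, so median of A = a·median of X + b = 2.1·(-2.3) + (-11.8) = -16.63.

median of A = -16.63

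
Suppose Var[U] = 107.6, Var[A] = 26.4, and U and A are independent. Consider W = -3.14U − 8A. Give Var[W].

Var[W] = 2750.49296

Var[W] = a²·Var[U] + b²·Var[A] + 2ab·Cov[U, A] with a = -3.14, b = -8.
Independence gives Cov[U, A] = 0.
= (-3.14)²·107.6 + (-8)²·26.4 + 2·(-3.14)·(-8)·0
= 1060.89296 + 1689.6 + 0 = 2750.49296.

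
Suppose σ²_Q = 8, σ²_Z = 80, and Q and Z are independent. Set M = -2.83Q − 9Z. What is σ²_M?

σ²_M = a²·σ²_Q + b²·σ²_Z + 2ab·Cov[Q, Z] with a = -2.83, b = -9.
Independence gives Cov[Q, Z] = 0.
= (-2.83)²·8 + (-9)²·80 + 2·(-2.83)·(-9)·0
= 64.0712 + 6480 + 0 = 6544.0712.

σ²_M = 6544.0712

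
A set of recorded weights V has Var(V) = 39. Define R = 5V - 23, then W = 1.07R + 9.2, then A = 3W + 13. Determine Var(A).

Var(A) = 10046.4975

Var(R) = 5²·39 = 975.
Var(W) = 1.07²·975 = 1116.2775.
Var(A) = 3²·1116.2775 = 10046.4975.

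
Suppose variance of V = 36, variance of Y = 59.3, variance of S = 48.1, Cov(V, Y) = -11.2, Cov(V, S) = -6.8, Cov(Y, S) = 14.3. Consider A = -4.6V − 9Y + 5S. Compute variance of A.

variance of A = 4866

variance of A = a²·variance of V + b²·variance of Y + c²·variance of S + 2ab·Cov(V, Y) + 2ac·Cov(V, S) + 2bc·Cov(Y, S), with a = -4.6, b = -9, c = 5.
= 761.76 + 4803.3 + 1202.5 + (-927.36) + 312.8 + (-1287)
= 4866.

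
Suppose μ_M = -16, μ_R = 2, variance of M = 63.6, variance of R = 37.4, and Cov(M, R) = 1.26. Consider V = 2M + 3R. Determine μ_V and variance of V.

μ_V = -26, variance of V = 606.12

μ_V = 2·μ_M + 3·μ_R = 2·(-16) + 3·2 = -26.
variance of V = a²·variance of M + b²·variance of R + 2ab·Cov(M, R) with a = 2, b = 3.
= 2²·63.6 + 3²·37.4 + 2·2·3·1.26
= 254.4 + 336.6 + 15.12 = 606.12.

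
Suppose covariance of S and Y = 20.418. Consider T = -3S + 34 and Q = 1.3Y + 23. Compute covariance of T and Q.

covariance of T and Q = a·c·covariance of S and Y = (-3)·1.3·20.418 = -79.6302. Additive constants drop out.

covariance of T and Q = -79.6302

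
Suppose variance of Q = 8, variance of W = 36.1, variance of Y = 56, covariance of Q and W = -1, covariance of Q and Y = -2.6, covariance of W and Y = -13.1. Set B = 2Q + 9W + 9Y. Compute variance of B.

variance of B = a²·variance of Q + b²·variance of W + c²·variance of Y + 2ab·covariance of Q and W + 2ac·covariance of Q and Y + 2bc·covariance of W and Y, with a = 2, b = 9, c = 9.
= 32 + 2924.1 + 4536 + (-36) + (-93.6) + (-2122.2)
= 5240.3.

variance of B = 5240.3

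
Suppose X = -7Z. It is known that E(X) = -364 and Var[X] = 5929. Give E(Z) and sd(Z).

From X = -7Z: E(X) = a·E(Z) + b, so E(Z) = (E(X) − b)/a = (-364 − 0)/(-7) = 52.
sd(X) = √5929 = 77.
sd(X) = |a|·sd(Z), so sd(Z) = 77/|-7| = 11.

E(Z) = 52, sd(Z) = 11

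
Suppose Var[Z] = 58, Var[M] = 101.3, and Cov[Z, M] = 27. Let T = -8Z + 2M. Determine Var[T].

Var[T] = 3253.2

Var[T] = a²·Var[Z] + b²·Var[M] + 2ab·Cov[Z, M] with a = -8, b = 2.
= (-8)²·58 + 2²·101.3 + 2·(-8)·2·27
= 3712 + 405.2 + (-864) = 3253.2.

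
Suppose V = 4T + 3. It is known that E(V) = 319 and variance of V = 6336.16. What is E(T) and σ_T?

E(T) = 79, σ_T = 19.9

From V = 4T + 3: E(V) = a·E(T) + b, so E(T) = (E(V) − b)/a = (319 − 3)/4 = 79.
σ_V = √6336.16 = 79.6.
σ_V = |a|·σ_T, so σ_T = 79.6/|4| = 19.9.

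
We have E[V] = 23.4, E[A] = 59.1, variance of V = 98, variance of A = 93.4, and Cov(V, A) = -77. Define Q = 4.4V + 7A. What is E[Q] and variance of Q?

E[Q] = 516.66, variance of Q = 1730.68

E[Q] = 4.4·E[V] + 7·E[A] = 4.4·23.4 + 7·59.1 = 516.66.
variance of Q = a²·variance of V + b²·variance of A + 2ab·Cov(V, A) with a = 4.4, b = 7.
= 4.4²·98 + 7²·93.4 + 2·4.4·7·(-77)
= 1897.28 + 4576.6 + (-4743.2) = 1730.68.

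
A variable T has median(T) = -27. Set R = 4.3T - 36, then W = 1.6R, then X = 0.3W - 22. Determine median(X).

median(R) = 4.3·(-27) + (-36) = -152.1.
median(W) = 1.6·(-152.1) = -243.36.
median(X) = 0.3·(-243.36) + (-22) = -95.008.

median(X) = -95.008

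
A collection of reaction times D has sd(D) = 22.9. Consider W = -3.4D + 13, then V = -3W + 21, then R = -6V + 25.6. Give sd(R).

sd(W) = |-3.4|·22.9 = 77.86.
sd(V) = |-3|·77.86 = 233.58.
sd(R) = |-6|·233.58 = 1401.48.

sd(R) = 1401.48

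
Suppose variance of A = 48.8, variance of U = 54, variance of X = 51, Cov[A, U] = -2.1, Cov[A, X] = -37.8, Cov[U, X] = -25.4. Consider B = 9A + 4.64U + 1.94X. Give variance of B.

variance of B = a²·variance of A + b²·variance of U + c²·variance of X + 2ab·Cov[A, U] + 2ac·Cov[A, X] + 2bc·Cov[U, X], with a = 9, b = 4.64, c = 1.94.
= 3952.8 + 1162.5984 + 191.9436 + (-175.392) + (-1319.976) + (-457.28128)
= 3354.69272.

variance of B = 3354.69272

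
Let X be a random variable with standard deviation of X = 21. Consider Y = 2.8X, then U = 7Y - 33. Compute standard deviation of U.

standard deviation of U = 411.6

standard deviation of Y = |2.8|·21 = 58.8.
standard deviation of U = |7|·58.8 = 411.6.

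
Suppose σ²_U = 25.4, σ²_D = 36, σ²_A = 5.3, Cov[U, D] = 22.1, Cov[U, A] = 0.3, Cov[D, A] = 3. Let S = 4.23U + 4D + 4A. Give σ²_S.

σ²_S = a²·σ²_U + b²·σ²_D + c²·σ²_A + 2ab·Cov[U, D] + 2ac·Cov[U, A] + 2bc·Cov[D, A], with a = 4.23, b = 4, c = 4.
= 454.47966 + 576 + 84.8 + 747.864 + 10.152 + 96
= 1969.29566.

σ²_S = 1969.29566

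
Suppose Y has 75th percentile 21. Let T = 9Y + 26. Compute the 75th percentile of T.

75th percentile of T = 215

Since a = 9 > 0 the transformation is increasing, so the 75th percentile of T = a·(P_{75} of Y) + b = 9·21 + 26 = 215.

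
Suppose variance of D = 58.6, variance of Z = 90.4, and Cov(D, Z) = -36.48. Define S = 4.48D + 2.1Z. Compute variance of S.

variance of S = 888.38176

variance of S = a²·variance of D + b²·variance of Z + 2ab·Cov(D, Z) with a = 4.48, b = 2.1.
= 4.48²·58.6 + 2.1²·90.4 + 2·4.48·2.1·(-36.48)
= 1176.12544 + 398.664 + (-686.40768) = 888.38176.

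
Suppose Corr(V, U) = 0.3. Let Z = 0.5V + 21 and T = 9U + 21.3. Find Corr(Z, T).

Corr(Z, T) = 0.3

Linear rescalings preserve correlation up to sign; here the slopes 0.5 and 9 have the same sign, so Corr(Z, T) = Corr(V, U) = 0.3.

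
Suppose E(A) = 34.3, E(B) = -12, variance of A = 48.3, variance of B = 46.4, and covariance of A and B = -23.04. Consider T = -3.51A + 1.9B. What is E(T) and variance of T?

E(T) = (-3.51)·E(A) + 1.9·E(B) = (-3.51)·34.3 + 1.9·(-12) = -143.193.
variance of T = a²·variance of A + b²·variance of B + 2ab·covariance of A and B with a = -3.51, b = 1.9.
= (-3.51)²·48.3 + 1.9²·46.4 + 2·(-3.51)·1.9·(-23.04)
= 595.06083 + 167.504 + 307.30752 = 1069.87235.

E(T) = -143.193, variance of T = 1069.87235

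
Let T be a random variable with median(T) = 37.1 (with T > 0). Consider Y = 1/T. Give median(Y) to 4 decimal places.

median(Y) = 0.027

1/T is monotone on this domain, so median(Y) = 1/(37.1) ≈ 0.027.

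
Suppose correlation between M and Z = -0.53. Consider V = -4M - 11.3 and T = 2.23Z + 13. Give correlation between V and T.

correlation between V and T = 0.53

Linear rescalings preserve |correlation|; the slopes -4 and 2.23 have opposite signs, so the correlation flips sign: correlation between V and T = −correlation between M and Z = 0.53.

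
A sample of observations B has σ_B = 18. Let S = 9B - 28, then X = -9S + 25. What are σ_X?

σ_S = |9|·18 = 162.
σ_X = |-9|·162 = 1458.

σ_X = 1458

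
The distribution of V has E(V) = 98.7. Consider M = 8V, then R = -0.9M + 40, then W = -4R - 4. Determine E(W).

E(W) = 2678.56

E(M) = 8·98.7 = 789.6.
E(R) = (-0.9)·789.6 + 40 = -670.64.
E(W) = (-4)·(-670.64) + (-4) = 2678.56.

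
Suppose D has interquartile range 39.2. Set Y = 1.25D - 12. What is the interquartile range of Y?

IQR(Y) = 49

Under Y = aD + b, IQR(Y) = |a|·IQR(D) = |1.25|·39.2 = 49 (shifts cancel; spread scales by |a|).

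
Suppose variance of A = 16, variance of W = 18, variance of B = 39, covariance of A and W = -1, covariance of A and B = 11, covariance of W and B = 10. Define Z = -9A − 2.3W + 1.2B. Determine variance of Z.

variance of Z = 1113.18

variance of Z = a²·variance of A + b²·variance of W + c²·variance of B + 2ab·covariance of A and W + 2ac·covariance of A and B + 2bc·covariance of W and B, with a = -9, b = -2.3, c = 1.2.
= 1296 + 95.22 + 56.16 + (-41.4) + (-237.6) + (-55.2)
= 1113.18.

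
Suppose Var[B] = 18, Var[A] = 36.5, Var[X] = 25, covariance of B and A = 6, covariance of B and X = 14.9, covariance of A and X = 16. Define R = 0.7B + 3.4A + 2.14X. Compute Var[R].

Var[R] = 851.2824

Var[R] = a²·Var[B] + b²·Var[A] + c²·Var[X] + 2ab·covariance of B and A + 2ac·covariance of B and X + 2bc·covariance of A and X, with a = 0.7, b = 3.4, c = 2.14.
= 8.82 + 421.94 + 114.49 + 28.56 + 44.6404 + 232.832
= 851.2824.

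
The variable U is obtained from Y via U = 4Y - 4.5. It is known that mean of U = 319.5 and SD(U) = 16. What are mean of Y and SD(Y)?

mean of Y = 81, SD(Y) = 4

From U = 4Y - 4.5: mean of U = a·mean of Y + b, so mean of Y = (mean of U − b)/a = (319.5 − (-4.5))/4 = 81.
SD(U) = |a|·SD(Y), so SD(Y) = 16/|4| = 4.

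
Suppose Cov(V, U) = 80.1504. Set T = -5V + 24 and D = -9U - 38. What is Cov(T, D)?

Cov(T, D) = a·c·Cov(V, U) = (-5)·(-9)·80.1504 = 3606.768. Additive constants drop out.

Cov(T, D) = 3606.768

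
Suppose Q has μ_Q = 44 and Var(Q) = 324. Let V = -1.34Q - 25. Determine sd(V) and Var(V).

sd(V) = 24.12, Var(V) = 581.7744

V = -1.34Q - 25 is linear with a = -1.34, b = -25.
sd(Q) = √324 = 18.
sd(V) = |a|·sd(Q) = |-1.34|·18 = 24.12.
Var(V) = a²·Var(Q) = (-1.34)²·324 = 581.7744 (the additive constant -25 does not affect variance).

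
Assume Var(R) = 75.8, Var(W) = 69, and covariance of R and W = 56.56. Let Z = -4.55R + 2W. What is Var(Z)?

Var(Z) = a²·Var(R) + b²·Var(W) + 2ab·covariance of R and W with a = -4.55, b = 2.
= (-4.55)²·75.8 + 2²·69 + 2·(-4.55)·2·56.56
= 1569.2495 + 276 + (-1029.392) = 815.8575.

Var(Z) = 815.8575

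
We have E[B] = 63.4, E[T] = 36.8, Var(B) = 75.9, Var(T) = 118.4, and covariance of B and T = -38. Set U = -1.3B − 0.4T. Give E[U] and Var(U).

E[U] = -97.14, Var(U) = 107.695

E[U] = (-1.3)·E[B] + (-0.4)·E[T] = (-1.3)·63.4 + (-0.4)·36.8 = -97.14.
Var(U) = a²·Var(B) + b²·Var(T) + 2ab·covariance of B and T with a = -1.3, b = -0.4.
= (-1.3)²·75.9 + (-0.4)²·118.4 + 2·(-1.3)·(-0.4)·(-38)
= 128.271 + 18.944 + (-39.52) = 107.695.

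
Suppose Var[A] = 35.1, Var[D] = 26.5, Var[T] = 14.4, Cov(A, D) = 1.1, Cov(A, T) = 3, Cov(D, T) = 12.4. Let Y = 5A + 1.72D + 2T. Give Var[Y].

Var[Y] = a²·Var[A] + b²·Var[D] + c²·Var[T] + 2ab·Cov(A, D) + 2ac·Cov(A, T) + 2bc·Cov(D, T), with a = 5, b = 1.72, c = 2.
= 877.5 + 78.3976 + 57.6 + 18.92 + 60 + 85.312
= 1177.7296.

Var[Y] = 1177.7296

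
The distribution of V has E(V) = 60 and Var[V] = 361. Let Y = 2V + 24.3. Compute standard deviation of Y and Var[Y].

Y = 2V + 24.3 is linear with a = 2, b = 24.3.
standard deviation of V = √361 = 19.
standard deviation of Y = |a|·standard deviation of V = |2|·19 = 38.
Var[Y] = a²·Var[V] = 2²·361 = 1444 (the additive constant 24.3 does not affect variance).

standard deviation of Y = 38, Var[Y] = 1444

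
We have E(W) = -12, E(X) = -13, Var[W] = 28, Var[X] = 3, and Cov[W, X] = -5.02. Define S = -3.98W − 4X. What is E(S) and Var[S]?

E(S) = 99.76, Var[S] = 331.6944

E(S) = (-3.98)·E(W) + (-4)·E(X) = (-3.98)·(-12) + (-4)·(-13) = 99.76.
Var[S] = a²·Var[W] + b²·Var[X] + 2ab·Cov[W, X] with a = -3.98, b = -4.
= (-3.98)²·28 + (-4)²·3 + 2·(-3.98)·(-4)·(-5.02)
= 443.5312 + 48 + (-159.8368) = 331.6944.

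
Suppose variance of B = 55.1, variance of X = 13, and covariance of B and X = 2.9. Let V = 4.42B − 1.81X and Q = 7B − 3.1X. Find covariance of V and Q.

By bilinearity, covariance of V and Q = ac·variance of B + bd·variance of X + (ad+bc)·covariance of B and X, with a=4.42, b=-1.81, c=7, d=-3.1.
ac·variance of B = 4.42·7·55.1 = 1704.794
bd·variance of X = (-1.81)·(-3.1)·13 = 72.943
(ad+bc)·covariance of B and X = (-26.372)·2.9 = -76.4788
covariance of V and Q = 1704.794 + 72.943 + (-76.4788) = 1701.2582.

covariance of V and Q = 1701.2582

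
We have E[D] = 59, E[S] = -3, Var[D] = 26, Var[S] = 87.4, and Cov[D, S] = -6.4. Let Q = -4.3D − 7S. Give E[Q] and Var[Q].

E[Q] = (-4.3)·E[D] + (-7)·E[S] = (-4.3)·59 + (-7)·(-3) = -232.7.
Var[Q] = a²·Var[D] + b²·Var[S] + 2ab·Cov[D, S] with a = -4.3, b = -7.
= (-4.3)²·26 + (-7)²·87.4 + 2·(-4.3)·(-7)·(-6.4)
= 480.74 + 4282.6 + (-385.28) = 4378.06.

E[Q] = -232.7, Var[Q] = 4378.06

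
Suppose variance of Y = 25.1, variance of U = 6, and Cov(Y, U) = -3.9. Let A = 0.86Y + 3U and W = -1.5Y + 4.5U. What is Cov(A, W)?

By bilinearity, Cov(A, W) = ac·variance of Y + bd·variance of U + (ad+bc)·Cov(Y, U), with a=0.86, b=3, c=-1.5, d=4.5.
ac·variance of Y = 0.86·(-1.5)·25.1 = -32.379
bd·variance of U = 3·4.5·6 = 81
(ad+bc)·Cov(Y, U) = (-0.63)·(-3.9) = 2.457
Cov(A, W) = -32.379 + 81 + 2.457 = 51.078.

Cov(A, W) = 51.078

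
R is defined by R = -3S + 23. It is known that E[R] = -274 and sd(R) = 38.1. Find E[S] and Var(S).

E[S] = 99, Var(S) = 161.29

From R = -3S + 23: E[R] = a·E[S] + b, so E[S] = (E[R] − b)/a = (-274 − 23)/(-3) = 99.
Var(R) = 38.1² = 1451.61.
Var(R) = a²·Var(S), so Var(S) = 1451.61/(-3)² = 161.29.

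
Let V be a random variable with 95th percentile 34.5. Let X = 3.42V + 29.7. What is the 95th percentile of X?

Since a = 3.42 > 0 the transformation is increasing, so the 95th percentile of X = a·(P_{95} of V) + b = 3.42·34.5 + 29.7 = 147.69.

95th percentile of X = 147.69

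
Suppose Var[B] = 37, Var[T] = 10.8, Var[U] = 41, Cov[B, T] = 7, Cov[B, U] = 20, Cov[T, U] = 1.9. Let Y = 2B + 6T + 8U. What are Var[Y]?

Var[Y] = a²·Var[B] + b²·Var[T] + c²·Var[U] + 2ab·Cov[B, T] + 2ac·Cov[B, U] + 2bc·Cov[T, U], with a = 2, b = 6, c = 8.
= 148 + 388.8 + 2624 + 168 + 640 + 182.4
= 4151.2.

Var[Y] = 4151.2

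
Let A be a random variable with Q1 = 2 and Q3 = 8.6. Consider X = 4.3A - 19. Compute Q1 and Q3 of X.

Q1(X) = -10.4, Q3(X) = 17.98

a = 4.3 > 0: Q1(X) = a·Q1(A)+b = -10.4, Q3(X) = a·Q3(A)+b = 17.98.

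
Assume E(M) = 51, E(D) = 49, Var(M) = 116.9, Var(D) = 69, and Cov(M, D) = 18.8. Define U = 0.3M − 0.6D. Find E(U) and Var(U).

E(U) = -14.1, Var(U) = 28.593

E(U) = 0.3·E(M) + (-0.6)·E(D) = 0.3·51 + (-0.6)·49 = -14.1.
Var(U) = a²·Var(M) + b²·Var(D) + 2ab·Cov(M, D) with a = 0.3, b = -0.6.
= 0.3²·116.9 + (-0.6)²·69 + 2·0.3·(-0.6)·18.8
= 10.521 + 24.84 + (-6.768) = 28.593.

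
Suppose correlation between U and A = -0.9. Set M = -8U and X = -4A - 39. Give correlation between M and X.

Linear rescalings preserve correlation up to sign; here the slopes -8 and -4 have the same sign, so correlation between M and X = correlation between U and A = -0.9.

correlation between M and X = -0.9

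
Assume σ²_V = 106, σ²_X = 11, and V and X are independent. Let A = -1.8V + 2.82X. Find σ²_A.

σ²_A = a²·σ²_V + b²·σ²_X + 2ab·Cov[V, X] with a = -1.8, b = 2.82.
Independence gives Cov[V, X] = 0.
= (-1.8)²·106 + 2.82²·11 + 2·(-1.8)·2.82·0
= 343.44 + 87.4764 + 0 = 430.9164.

σ²_A = 430.9164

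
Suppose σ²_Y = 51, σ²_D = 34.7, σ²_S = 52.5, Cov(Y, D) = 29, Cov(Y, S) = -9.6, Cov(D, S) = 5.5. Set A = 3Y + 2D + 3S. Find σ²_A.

σ²_A = 1311.5

σ²_A = a²·σ²_Y + b²·σ²_D + c²·σ²_S + 2ab·Cov(Y, D) + 2ac·Cov(Y, S) + 2bc·Cov(D, S), with a = 3, b = 2, c = 3.
= 459 + 138.8 + 472.5 + 348 + (-172.8) + 66
= 1311.5.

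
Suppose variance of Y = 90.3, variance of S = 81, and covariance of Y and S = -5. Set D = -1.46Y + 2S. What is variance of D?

variance of D = a²·variance of Y + b²·variance of S + 2ab·covariance of Y and S with a = -1.46, b = 2.
= (-1.46)²·90.3 + 2²·81 + 2·(-1.46)·2·(-5)
= 192.48348 + 324 + 29.2 = 545.68348.

variance of D = 545.68348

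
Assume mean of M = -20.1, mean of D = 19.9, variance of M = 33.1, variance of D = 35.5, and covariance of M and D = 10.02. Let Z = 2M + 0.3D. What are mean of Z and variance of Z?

mean of Z = 2·mean of M + 0.3·mean of D = 2·(-20.1) + 0.3·19.9 = -34.23.
variance of Z = a²·variance of M + b²·variance of D + 2ab·covariance of M and D with a = 2, b = 0.3.
= 2²·33.1 + 0.3²·35.5 + 2·2·0.3·10.02
= 132.4 + 3.195 + 12.024 = 147.619.

mean of Z = -34.23, variance of Z = 147.619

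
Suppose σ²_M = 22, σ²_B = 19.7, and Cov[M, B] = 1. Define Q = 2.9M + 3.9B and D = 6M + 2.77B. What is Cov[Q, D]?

Cov[Q, D] = 627.0521

By bilinearity, Cov[Q, D] = ac·σ²_M + bd·σ²_B + (ad+bc)·Cov[M, B], with a=2.9, b=3.9, c=6, d=2.77.
ac·σ²_M = 2.9·6·22 = 382.8
bd·σ²_B = 3.9·2.77·19.7 = 212.8191
(ad+bc)·Cov[M, B] = (31.433)·1 = 31.433
Cov[Q, D] = 382.8 + 212.8191 + 31.433 = 627.0521.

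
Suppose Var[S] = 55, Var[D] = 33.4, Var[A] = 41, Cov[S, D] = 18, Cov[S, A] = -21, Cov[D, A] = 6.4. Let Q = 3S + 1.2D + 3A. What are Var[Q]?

Var[Q] = 709.776

Var[Q] = a²·Var[S] + b²·Var[D] + c²·Var[A] + 2ab·Cov[S, D] + 2ac·Cov[S, A] + 2bc·Cov[D, A], with a = 3, b = 1.2, c = 3.
= 495 + 48.096 + 369 + 129.6 + (-378) + 46.08
= 709.776.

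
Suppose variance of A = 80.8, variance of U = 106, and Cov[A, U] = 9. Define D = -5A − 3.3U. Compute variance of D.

variance of D = a²·variance of A + b²·variance of U + 2ab·Cov[A, U] with a = -5, b = -3.3.
= (-5)²·80.8 + (-3.3)²·106 + 2·(-5)·(-3.3)·9
= 2020 + 1154.34 + 297 = 3471.34.

variance of D = 3471.34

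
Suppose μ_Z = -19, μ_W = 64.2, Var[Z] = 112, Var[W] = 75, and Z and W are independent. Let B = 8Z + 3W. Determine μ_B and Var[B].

μ_B = 8·μ_Z + 3·μ_W = 8·(-19) + 3·64.2 = 40.6.
Var[B] = a²·Var[Z] + b²·Var[W] + 2ab·covariance of Z and W with a = 8, b = 3.
Independence gives covariance of Z and W = 0.
= 8²·112 + 3²·75 + 2·8·3·0
= 7168 + 675 + 0 = 7843.

μ_B = 40.6, Var[B] = 7843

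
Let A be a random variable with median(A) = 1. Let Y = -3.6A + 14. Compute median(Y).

median(Y) = 10.4

A linear map preserves order up to sign, so median(Y) = a·median(A) + b = (-3.6)·1 + 14 = 10.4.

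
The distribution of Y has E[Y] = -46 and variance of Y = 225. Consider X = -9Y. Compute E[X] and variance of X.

E[X] = 414, variance of X = 18225

X = -9Y is linear with a = -9, b = 0.
E[X] = a·E[Y] + b = (-9)·(-46) = 414.
variance of X = a²·variance of Y = (-9)²·225 = 18225.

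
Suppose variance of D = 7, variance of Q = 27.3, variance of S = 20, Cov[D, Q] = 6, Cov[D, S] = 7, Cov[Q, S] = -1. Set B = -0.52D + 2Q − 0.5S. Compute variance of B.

variance of B = a²·variance of D + b²·variance of Q + c²·variance of S + 2ab·Cov[D, Q] + 2ac·Cov[D, S] + 2bc·Cov[Q, S], with a = -0.52, b = 2, c = -0.5.
= 1.8928 + 109.2 + 5 + (-12.48) + 3.64 + 2
= 109.2528.

variance of B = 109.2528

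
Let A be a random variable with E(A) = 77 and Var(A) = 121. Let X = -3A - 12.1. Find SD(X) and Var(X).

X = -3A - 12.1 is linear with a = -3, b = -12.1.
SD(A) = √121 = 11.
SD(X) = |a|·SD(A) = |-3|·11 = 33.
Var(X) = a²·Var(A) = (-3)²·121 = 1089 (the additive constant -12.1 does not affect variance).

SD(X) = 33, Var(X) = 1089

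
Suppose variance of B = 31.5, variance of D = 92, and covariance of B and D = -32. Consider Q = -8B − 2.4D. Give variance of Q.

variance of Q = a²·variance of B + b²·variance of D + 2ab·covariance of B and D with a = -8, b = -2.4.
= (-8)²·31.5 + (-2.4)²·92 + 2·(-8)·(-2.4)·(-32)
= 2016 + 529.92 + (-1228.8) = 1317.12.

variance of Q = 1317.12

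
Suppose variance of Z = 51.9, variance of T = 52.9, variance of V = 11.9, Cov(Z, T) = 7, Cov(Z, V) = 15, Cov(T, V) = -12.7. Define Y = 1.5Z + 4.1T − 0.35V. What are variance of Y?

variance of Y = 1114.28075

variance of Y = a²·variance of Z + b²·variance of T + c²·variance of V + 2ab·Cov(Z, T) + 2ac·Cov(Z, V) + 2bc·Cov(T, V), with a = 1.5, b = 4.1, c = -0.35.
= 116.775 + 889.249 + 1.45775 + 86.1 + (-15.75) + 36.449
= 1114.28075.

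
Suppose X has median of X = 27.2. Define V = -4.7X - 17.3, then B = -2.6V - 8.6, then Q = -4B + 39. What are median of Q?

median of Q = -1436.056

median of V = (-4.7)·27.2 + (-17.3) = -145.14.
median of B = (-2.6)·(-145.14) + (-8.6) = 368.764.
median of Q = (-4)·368.764 + 39 = -1436.056.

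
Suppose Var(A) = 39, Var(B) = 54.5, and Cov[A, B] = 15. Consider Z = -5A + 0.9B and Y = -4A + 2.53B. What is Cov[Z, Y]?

Cov[Z, Y] = 660.3465

By bilinearity, Cov[Z, Y] = ac·Var(A) + bd·Var(B) + (ad+bc)·Cov[A, B], with a=-5, b=0.9, c=-4, d=2.53.
ac·Var(A) = (-5)·(-4)·39 = 780
bd·Var(B) = 0.9·2.53·54.5 = 124.0965
(ad+bc)·Cov[A, B] = (-16.25)·15 = -243.75
Cov[Z, Y] = 780 + 124.0965 + (-243.75) = 660.3465.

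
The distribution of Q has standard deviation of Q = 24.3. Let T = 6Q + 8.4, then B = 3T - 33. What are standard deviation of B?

standard deviation of B = 437.4

standard deviation of T = |6|·24.3 = 145.8.
standard deviation of B = |3|·145.8 = 437.4.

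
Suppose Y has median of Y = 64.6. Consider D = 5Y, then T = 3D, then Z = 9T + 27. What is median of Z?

median of Z = 8748

median of D = 5·64.6 = 323.
median of T = 3·323 = 969.
median of Z = 9·969 + 27 = 8748.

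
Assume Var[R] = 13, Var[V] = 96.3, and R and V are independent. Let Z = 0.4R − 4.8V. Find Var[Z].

Var[Z] = a²·Var[R] + b²·Var[V] + 2ab·Cov[R, V] with a = 0.4, b = -4.8.
Independence gives Cov[R, V] = 0.
= 0.4²·13 + (-4.8)²·96.3 + 2·0.4·(-4.8)·0
= 2.08 + 2218.752 + 0 = 2220.832.

Var[Z] = 2220.832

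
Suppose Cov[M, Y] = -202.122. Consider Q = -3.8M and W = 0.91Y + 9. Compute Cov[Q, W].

Cov[Q, W] = a·c·Cov[M, Y] = (-3.8)·0.91·(-202.122) = 698.937876. Additive constants drop out.

Cov[Q, W] = 698.937876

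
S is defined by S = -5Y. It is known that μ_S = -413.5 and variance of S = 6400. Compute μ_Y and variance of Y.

From S = -5Y: μ_S = a·μ_Y + b, so μ_Y = (μ_S − b)/a = (-413.5 − 0)/(-5) = 82.7.
variance of S = a²·variance of Y, so variance of Y = 6400/(-5)² = 256.

μ_Y = 82.7, variance of Y = 256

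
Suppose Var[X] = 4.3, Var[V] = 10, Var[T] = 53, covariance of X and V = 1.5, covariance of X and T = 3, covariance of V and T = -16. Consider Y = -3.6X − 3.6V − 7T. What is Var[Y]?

Var[Y] = 2166.008

Var[Y] = a²·Var[X] + b²·Var[V] + c²·Var[T] + 2ab·covariance of X and V + 2ac·covariance of X and T + 2bc·covariance of V and T, with a = -3.6, b = -3.6, c = -7.
= 55.728 + 129.6 + 2597 + 38.88 + 151.2 + (-806.4)
= 2166.008.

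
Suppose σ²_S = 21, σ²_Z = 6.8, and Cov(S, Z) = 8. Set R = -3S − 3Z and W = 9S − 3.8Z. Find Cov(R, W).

By bilinearity, Cov(R, W) = ac·σ²_S + bd·σ²_Z + (ad+bc)·Cov(S, Z), with a=-3, b=-3, c=9, d=-3.8.
ac·σ²_S = (-3)·9·21 = -567
bd·σ²_Z = (-3)·(-3.8)·6.8 = 77.52
(ad+bc)·Cov(S, Z) = (-15.6)·8 = -124.8
Cov(R, W) = -567 + 77.52 + (-124.8) = -614.28.

Cov(R, W) = -614.28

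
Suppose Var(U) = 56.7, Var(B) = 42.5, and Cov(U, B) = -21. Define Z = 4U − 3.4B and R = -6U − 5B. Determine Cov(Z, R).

Cov(Z, R) = -646.7

By bilinearity, Cov(Z, R) = ac·Var(U) + bd·Var(B) + (ad+bc)·Cov(U, B), with a=4, b=-3.4, c=-6, d=-5.
ac·Var(U) = 4·(-6)·56.7 = -1360.8
bd·Var(B) = (-3.4)·(-5)·42.5 = 722.5
(ad+bc)·Cov(U, B) = (0.4)·(-21) = -8.4
Cov(Z, R) = -1360.8 + 722.5 + (-8.4) = -646.7.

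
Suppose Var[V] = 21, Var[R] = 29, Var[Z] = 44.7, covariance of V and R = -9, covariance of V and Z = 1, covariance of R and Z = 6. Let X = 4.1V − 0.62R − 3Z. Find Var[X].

Var[X] = a²·Var[V] + b²·Var[R] + c²·Var[Z] + 2ab·covariance of V and R + 2ac·covariance of V and Z + 2bc·covariance of R and Z, with a = 4.1, b = -0.62, c = -3.
= 353.01 + 11.1476 + 402.3 + 45.756 + (-24.6) + 22.32
= 809.9336.

Var[X] = 809.9336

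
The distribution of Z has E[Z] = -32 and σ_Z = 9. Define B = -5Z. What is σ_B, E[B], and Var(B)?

σ_B = 45, E[B] = 160, Var(B) = 2025

B = -5Z is linear with a = -5, b = 0.
σ_B = |a|·σ_Z = |-5|·9 = 45.
E[B] = a·E[Z] + b = (-5)·(-32) = 160.
Var(Z) = 9² = 81.
Var(B) = a²·Var(Z) = (-5)²·81 = 2025.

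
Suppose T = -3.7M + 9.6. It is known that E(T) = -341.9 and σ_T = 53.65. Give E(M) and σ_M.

E(M) = 95, σ_M = 14.5

From T = -3.7M + 9.6: E(T) = a·E(M) + b, so E(M) = (E(T) − b)/a = (-341.9 − 9.6)/(-3.7) = 95.
σ_T = |a|·σ_M, so σ_M = 53.65/|-3.7| = 14.5.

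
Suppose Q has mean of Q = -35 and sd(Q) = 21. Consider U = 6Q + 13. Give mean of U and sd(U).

mean of U = -197, sd(U) = 126

U = 6Q + 13 is linear with a = 6, b = 13.
mean of U = a·mean of Q + b = 6·(-35) + 13 = -197.
sd(U) = |a|·sd(Q) = |6|·21 = 126.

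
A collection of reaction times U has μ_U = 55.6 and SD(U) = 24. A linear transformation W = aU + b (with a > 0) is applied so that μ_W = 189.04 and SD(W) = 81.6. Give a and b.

SD(W) = a·SD(U) (a > 0), so a = 81.6/24 = 3.4.
μ_W = a·μ_U + b, so b = 189.04 − 3.4·55.6 = 0.

a = 3.4, b = 0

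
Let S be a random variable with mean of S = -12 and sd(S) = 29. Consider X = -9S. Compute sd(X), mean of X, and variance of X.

X = -9S is linear with a = -9, b = 0.
sd(X) = |a|·sd(S) = |-9|·29 = 261.
mean of X = a·mean of S + b = (-9)·(-12) = 108.
variance of S = 29² = 841.
variance of X = a²·variance of S = (-9)²·841 = 68121.

sd(X) = 261, mean of X = 108, variance of X = 68121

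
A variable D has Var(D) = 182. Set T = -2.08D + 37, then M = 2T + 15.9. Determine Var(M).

Var(M) = 3149.6192

Var(T) = (-2.08)²·182 = 787.4048.
Var(M) = 2²·787.4048 = 3149.6192.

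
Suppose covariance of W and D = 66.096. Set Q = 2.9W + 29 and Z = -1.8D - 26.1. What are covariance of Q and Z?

covariance of Q and Z = a·c·covariance of W and D = 2.9·(-1.8)·66.096 = -345.02112. Additive constants drop out.

covariance of Q and Z = -345.02112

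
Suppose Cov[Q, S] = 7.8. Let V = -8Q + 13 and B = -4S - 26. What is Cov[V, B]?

Cov[V, B] = a·c·Cov[Q, S] = (-8)·(-4)·7.8 = 249.6. Additive constants drop out.

Cov[V, B] = 249.6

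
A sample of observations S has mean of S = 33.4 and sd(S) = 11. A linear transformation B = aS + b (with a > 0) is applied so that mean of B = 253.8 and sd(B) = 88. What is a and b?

a = 8, b = -13.4

sd(B) = a·sd(S) (a > 0), so a = 88/11 = 8.
mean of B = a·mean of S + b, so b = 253.8 − 8·33.4 = -13.4.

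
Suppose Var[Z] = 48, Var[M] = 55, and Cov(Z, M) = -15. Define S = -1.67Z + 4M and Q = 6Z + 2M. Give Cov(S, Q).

By bilinearity, Cov(S, Q) = ac·Var[Z] + bd·Var[M] + (ad+bc)·Cov(Z, M), with a=-1.67, b=4, c=6, d=2.
ac·Var[Z] = (-1.67)·6·48 = -480.96
bd·Var[M] = 4·2·55 = 440
(ad+bc)·Cov(Z, M) = (20.66)·(-15) = -309.9
Cov(S, Q) = -480.96 + 440 + (-309.9) = -350.86.

Cov(S, Q) = -350.86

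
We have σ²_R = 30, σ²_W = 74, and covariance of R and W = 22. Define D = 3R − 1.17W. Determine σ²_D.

σ²_D = 216.8586

σ²_D = a²·σ²_R + b²·σ²_W + 2ab·covariance of R and W with a = 3, b = -1.17.
= 3²·30 + (-1.17)²·74 + 2·3·(-1.17)·22
= 270 + 101.2986 + (-154.44) = 216.8586.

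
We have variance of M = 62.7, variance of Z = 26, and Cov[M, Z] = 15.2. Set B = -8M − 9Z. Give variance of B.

variance of B = 8307.6

variance of B = a²·variance of M + b²·variance of Z + 2ab·Cov[M, Z] with a = -8, b = -9.
= (-8)²·62.7 + (-9)²·26 + 2·(-8)·(-9)·15.2
= 4012.8 + 2106 + 2188.8 = 8307.6.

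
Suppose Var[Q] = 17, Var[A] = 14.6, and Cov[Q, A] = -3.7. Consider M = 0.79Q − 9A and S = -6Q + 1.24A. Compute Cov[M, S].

Cov[M, S] = -446.94052

By bilinearity, Cov[M, S] = ac·Var[Q] + bd·Var[A] + (ad+bc)·Cov[Q, A], with a=0.79, b=-9, c=-6, d=1.24.
ac·Var[Q] = 0.79·(-6)·17 = -80.58
bd·Var[A] = (-9)·1.24·14.6 = -162.936
(ad+bc)·Cov[Q, A] = (54.9796)·(-3.7) = -203.42452
Cov[M, S] = -80.58 + (-162.936) + (-203.42452) = -446.94052.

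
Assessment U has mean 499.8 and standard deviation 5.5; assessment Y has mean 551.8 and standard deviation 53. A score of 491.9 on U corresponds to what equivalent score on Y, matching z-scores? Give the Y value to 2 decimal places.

z = (491.9 − 499.8)/5.5 ≈ -1.4364.
Y = 551.8 + z·53 = 551.8 + (491.9 − 499.8)·53/5.5 ≈ 475.67.

Y = 475.67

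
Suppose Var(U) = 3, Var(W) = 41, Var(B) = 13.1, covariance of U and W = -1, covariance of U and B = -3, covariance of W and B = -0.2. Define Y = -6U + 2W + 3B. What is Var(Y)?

Var(Y) = a²·Var(U) + b²·Var(W) + c²·Var(B) + 2ab·covariance of U and W + 2ac·covariance of U and B + 2bc·covariance of W and B, with a = -6, b = 2, c = 3.
= 108 + 164 + 117.9 + 24 + 108 + (-2.4)
= 519.5.

Var(Y) = 519.5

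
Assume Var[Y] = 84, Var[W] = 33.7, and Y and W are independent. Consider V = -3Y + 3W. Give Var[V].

Var[V] = a²·Var[Y] + b²·Var[W] + 2ab·Cov[Y, W] with a = -3, b = 3.
Independence gives Cov[Y, W] = 0.
= (-3)²·84 + 3²·33.7 + 2·(-3)·3·0
= 756 + 303.3 + 0 = 1059.3.

Var[V] = 1059.3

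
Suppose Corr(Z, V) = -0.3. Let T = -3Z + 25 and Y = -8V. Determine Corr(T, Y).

Linear rescalings preserve correlation up to sign; here the slopes -3 and -8 have the same sign, so Corr(T, Y) = Corr(Z, V) = -0.3.

Corr(T, Y) = -0.3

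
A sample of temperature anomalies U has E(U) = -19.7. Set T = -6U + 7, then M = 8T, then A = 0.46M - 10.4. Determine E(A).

E(T) = (-6)·(-19.7) + 7 = 125.2.
E(M) = 8·125.2 = 1001.6.
E(A) = 0.46·1001.6 + (-10.4) = 450.336.

E(A) = 450.336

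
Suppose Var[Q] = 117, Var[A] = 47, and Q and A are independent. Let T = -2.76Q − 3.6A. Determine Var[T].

Var[T] = a²·Var[Q] + b²·Var[A] + 2ab·Cov(Q, A) with a = -2.76, b = -3.6.
Independence gives Cov(Q, A) = 0.
= (-2.76)²·117 + (-3.6)²·47 + 2·(-2.76)·(-3.6)·0
= 891.2592 + 609.12 + 0 = 1500.3792.

Var[T] = 1500.3792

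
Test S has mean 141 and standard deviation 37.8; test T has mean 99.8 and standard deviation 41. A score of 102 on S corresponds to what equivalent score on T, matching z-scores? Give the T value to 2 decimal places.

T = 57.50

z = (102 − 141)/37.8 ≈ -1.0317.
T = 99.8 + z·41 = 99.8 + (102 − 141)·41/37.8 ≈ 57.50.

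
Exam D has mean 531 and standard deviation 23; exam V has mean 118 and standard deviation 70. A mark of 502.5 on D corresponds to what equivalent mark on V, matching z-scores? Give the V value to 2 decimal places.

V = 31.26

z = (502.5 − 531)/23 ≈ -1.2391.
V = 118 + z·70 = 118 + (502.5 − 531)·70/23 ≈ 31.26.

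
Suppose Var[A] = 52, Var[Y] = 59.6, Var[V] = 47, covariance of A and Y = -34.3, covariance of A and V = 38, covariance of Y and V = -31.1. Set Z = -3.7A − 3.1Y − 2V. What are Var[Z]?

Var[Z] = 862.554

Var[Z] = a²·Var[A] + b²·Var[Y] + c²·Var[V] + 2ab·covariance of A and Y + 2ac·covariance of A and V + 2bc·covariance of Y and V, with a = -3.7, b = -3.1, c = -2.
= 711.88 + 572.756 + 188 + (-786.842) + 562.4 + (-385.64)
= 862.554.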